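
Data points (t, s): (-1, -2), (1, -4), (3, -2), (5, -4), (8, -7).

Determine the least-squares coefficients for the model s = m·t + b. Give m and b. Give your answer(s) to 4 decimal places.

m = -0.4754, b = -2.2787

AᵀA·[m, b]ᵀ = Aᵀs reads: 100·m + 16·b = -84;  16·m + 5·b = -19.
Δ = 100·5 − 16² = 244.
m = ((-84)·5 − 16·(-19))/244 = -29/61; b = (100·(-19) − 16·(-84))/244 = -139/61.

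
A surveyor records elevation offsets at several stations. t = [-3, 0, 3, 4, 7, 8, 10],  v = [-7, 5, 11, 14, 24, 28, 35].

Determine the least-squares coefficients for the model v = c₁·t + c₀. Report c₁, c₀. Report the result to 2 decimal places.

c₁ = 3.12, c₀ = 2.77

Forming MᵀM = [[247, 29]; [29, 7]] and Mᵀv = [852, 110]ᵀ gives MᵀM·[c₁, c₀]ᵀ = Mᵀv.
Eliminating c₀: 7·(row 1) − 29·(row 2) gives 888·c₁ = 7·852 − 29·110 = 2774, so c₁ = 1387/444.
Then c₀ = (110 − 29·(1387/444))/7 = 1231/444.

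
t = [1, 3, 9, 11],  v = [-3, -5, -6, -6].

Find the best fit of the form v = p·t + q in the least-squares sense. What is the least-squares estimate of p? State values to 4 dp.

Setting ∂/∂p … = 0 gives: 212·p + 24·q = -138;  24·p + 4·q = -20.
Determinant 212·4 − 24² = 272.
p = ((-138)·4 − 24·(-20))/272 = -9/34; q = (212·(-20) − 24·(-138))/272 = -58/17.

p = -0.2647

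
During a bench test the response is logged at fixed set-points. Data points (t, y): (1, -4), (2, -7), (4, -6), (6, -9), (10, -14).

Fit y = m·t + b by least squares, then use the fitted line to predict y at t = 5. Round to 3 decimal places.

Sums needed: Σt·t = 157, Σt = 23, Σ1 = 5.
Moment sums: Σt·y = -236, Σy = -40.
XᵀX·[m, b]ᵀ = Xᵀy becomes [[157, 23]; [23, 5]]·[m, b]ᵀ = [-236, -40]ᵀ.
det = 157·5 − 23² = 256.
m = ((-236)·5 − 23·(-40))/256 = -65/64; b = (157·(-40) − 23·(-236))/256 = -213/64.
At t = 5: ŷ = (-65/64)·(5) + (-213/64)·(1) = -269/32.

ŷ = -8.406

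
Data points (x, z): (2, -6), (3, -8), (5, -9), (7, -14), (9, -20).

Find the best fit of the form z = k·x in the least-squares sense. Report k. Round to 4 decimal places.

k = -2.1369

Forming MᵀM = [[168]] and Mᵀz = [-359]ᵀ gives MᵀM·[k]ᵀ = Mᵀz.
k = (-359)/168 = -2.1369.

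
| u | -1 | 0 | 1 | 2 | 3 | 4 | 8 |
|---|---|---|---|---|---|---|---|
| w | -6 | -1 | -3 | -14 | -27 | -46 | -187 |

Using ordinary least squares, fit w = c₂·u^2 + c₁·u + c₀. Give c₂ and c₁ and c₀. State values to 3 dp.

With design matrix M, MᵀM = [[4451, 611, 95]; [611, 95, 17]; [95, 17, 7]] and Mᵀw = [-13012, -1786, -284]ᵀ.
Row-reducing yields c₂ = -43749/14707, c₁ = 870/1337, c₀ = -26189/14707.

c₂ = -2.975, c₁ = 0.651, c₀ = -1.781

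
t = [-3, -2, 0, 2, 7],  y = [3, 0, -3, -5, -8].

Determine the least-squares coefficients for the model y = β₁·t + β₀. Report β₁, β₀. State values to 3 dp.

Normal-equation sums: Σt·t = 66, Σt = 4, Σ1 = 5.
Moment sums: Σt·y = -75, Σy = -13.
Eliminating β₀: 5·(row 1) − 4·(row 2) gives 314·β₁ = 5·(-75) − 4·(-13) = -323, so β₁ = -323/314.
Then β₀ = ((-13) − 4·(-323/314))/5 = -279/157.

β₁ = -1.029, β₀ = -1.777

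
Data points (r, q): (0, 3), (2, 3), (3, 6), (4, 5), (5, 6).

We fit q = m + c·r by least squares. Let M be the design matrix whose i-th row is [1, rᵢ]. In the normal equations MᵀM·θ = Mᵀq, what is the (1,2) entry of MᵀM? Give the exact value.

14

Row 1 ↔ basis 1, column 2 ↔ basis r, so (MᵀM)_{1,2} = Σᵢ r = (1)·(0) + (1)·(2) + (1)·(3) + (1)·(4) + (1)·(5) = 14.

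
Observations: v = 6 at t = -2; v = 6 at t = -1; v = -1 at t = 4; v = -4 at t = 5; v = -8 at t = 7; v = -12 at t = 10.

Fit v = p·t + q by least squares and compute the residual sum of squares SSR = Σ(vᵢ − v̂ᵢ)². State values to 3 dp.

With design matrix M, MᵀM = [[195, 23]; [23, 6]] and Mᵀv = [-218, -13]ᵀ.
Δ = 195·6 − 23² = 641.
p = ((-218)·6 − 23·(-13))/641 = -1009/641; q = (195·(-13) − 23·(-218))/641 = 2479/641.
Residuals: -651/641, 358/641, 916/641, 2/641, -544/641, -81/641; SSR = 2642/641.

SSR = 4.122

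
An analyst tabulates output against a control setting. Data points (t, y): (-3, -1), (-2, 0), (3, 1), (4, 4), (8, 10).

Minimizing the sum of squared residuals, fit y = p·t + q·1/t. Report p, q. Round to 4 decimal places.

p = 1.3346, q = -6.8250

The normal equations are: 102·p + 5·q = 102;  5·p + (317/576)·q = 35/12.
(Σt·t = 102, Σt·1/t = 5, Σ1/t·1/t = 317/576, Σt·y = 102, Σ1/t·y = 35/12.)
Determinant 102·(317/576) − 5² = 2989/96.
p = (102·(317/576) − 5·(35/12))/(2989/96) = 3989/2989; q = (102·(35/12) − 5·102)/(2989/96) = -20400/2989.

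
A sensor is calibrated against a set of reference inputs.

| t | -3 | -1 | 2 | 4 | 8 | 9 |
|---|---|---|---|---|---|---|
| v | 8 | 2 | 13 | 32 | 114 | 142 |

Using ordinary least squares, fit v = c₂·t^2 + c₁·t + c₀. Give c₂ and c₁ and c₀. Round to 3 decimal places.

Sums needed: Σt^2·t^2 = 11011, Σt^2·t = 1285, Σt^2 = 175, Σt·t = 175, Σt = 19, Σ1 = 6.
Moment sums: Σt^2·v = 19436, Σt·v = 2318, Σv = 311.
Inverting the 3×3 Gram matrix, [c₂, c₁, c₀]ᵀ = [26993/18023, 37448/18023, 28311/18023]ᵀ.

c₂ = 1.498, c₁ = 2.078, c₀ = 1.571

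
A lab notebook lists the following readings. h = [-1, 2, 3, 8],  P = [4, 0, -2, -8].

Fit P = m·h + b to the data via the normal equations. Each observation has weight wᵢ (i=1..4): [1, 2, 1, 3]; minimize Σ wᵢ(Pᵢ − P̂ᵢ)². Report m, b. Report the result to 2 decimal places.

m = -1.32, b = 2.53

Compute the Gram sums: Σwᵢ·h·h = 210, Σwᵢ·h = 30, Σwᵢ·1 = 7.
And Σwᵢ·h·P = -202, Σwᵢ·P = -22.
Δ = 210·7 − 30² = 570.
m = ((-202)·7 − 30·(-22))/570 = -377/285; b = (210·(-22) − 30·(-202))/570 = 48/19.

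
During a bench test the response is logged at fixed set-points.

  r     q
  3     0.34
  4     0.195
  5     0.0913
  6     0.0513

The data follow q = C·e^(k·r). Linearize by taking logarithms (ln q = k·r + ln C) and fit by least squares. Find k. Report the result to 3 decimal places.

Taking logs, ln q = k·r + ln C, so regress ln q on r.
Over the data: Σr = 18.0000, Σ(r)² = 86.0000, Σln q = -8.0772, Σr·ln q = -39.5639.
Normal system: [[86.0000, 18.0000]; [18.0000, 4]]·[k, ln C]ᵀ = [-39.5639, -8.0772]ᵀ.
Solving (det = 20.0000): k = -0.64326, ln C = 0.87537.

k = -0.643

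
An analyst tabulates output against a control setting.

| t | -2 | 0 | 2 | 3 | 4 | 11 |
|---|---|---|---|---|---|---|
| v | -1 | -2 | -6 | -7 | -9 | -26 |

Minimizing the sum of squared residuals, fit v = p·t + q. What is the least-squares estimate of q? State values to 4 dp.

q = -2.5000

The normal system MᵀM·[p, q]ᵀ = Mᵀv is [[154, 18]; [18, 6]]·[p, q]ᵀ = [-353, -51]ᵀ.
Δ = 154·6 − 18² = 600.
p = ((-353)·6 − 18·(-51))/600 = -2; q = (154·(-51) − 18·(-353))/600 = -5/2.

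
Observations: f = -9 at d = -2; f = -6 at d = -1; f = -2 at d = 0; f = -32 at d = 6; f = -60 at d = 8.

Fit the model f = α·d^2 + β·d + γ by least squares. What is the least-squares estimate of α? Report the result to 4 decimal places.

α = -1.0895

XᵀX·[α, β, γ]ᵀ = Xᵀf reads: 5409·α + 719·β + 105·γ = -5034;  719·α + 105·β + 11·γ = -648;  105·α + 11·β + 5·γ = -109.
Inverting the 3×3 Gram matrix, [α, β, γ]ᵀ = [-28243/25924, 39609/25924, -14795/6481]ᵀ.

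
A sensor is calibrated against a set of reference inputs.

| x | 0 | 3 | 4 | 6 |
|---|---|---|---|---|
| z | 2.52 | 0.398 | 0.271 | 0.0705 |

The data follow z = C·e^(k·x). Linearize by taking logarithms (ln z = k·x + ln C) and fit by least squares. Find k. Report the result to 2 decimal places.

Linearized form: ln z = k·x + ln C. From the 4 transformed points,
Σx = 13.0000, Σ(x)² = 61.0000, Σln z = -3.9548, Σx·ln z = -23.8993.
Normal system: [[61.0000, 13.0000]; [13.0000, 4]]·[k, ln C]ᵀ = [-23.8993, -3.9548]ᵀ.
Slope k = (n·Σx·ln z − Σx·Σln z)/(n·Σ(x)² − (Σx)²) = (4·-23.8993 − 13.0000·-3.9548)/75.0000 = -0.58913; ln C = (Σln z − k·Σx)/n = 0.92596.

k = -0.59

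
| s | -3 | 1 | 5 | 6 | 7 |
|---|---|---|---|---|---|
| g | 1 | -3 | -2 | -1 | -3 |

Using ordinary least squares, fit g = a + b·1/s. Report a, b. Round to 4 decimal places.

Normal-equation sums: Σ1 = 5, Σ1/s = 247/210, Σ1/s·1/s = 52889/44100.
And Σg = -8, Σ1/s·g = -303/70.
So MᵀM·[a, b]ᵀ = Mᵀg: [[5, 247/210]; [247/210, 52889/44100]]·[a, b]ᵀ = [-8, -303/70]ᵀ.
Eliminating b: (52889/44100)·(row 1) − (247/210)·(row 2) gives (5651/1225)·a = (52889/44100)·(-8) − (247/210)·(-303/70) = -198589/44100, so a = -198589/203436.
Then b = ((-303/70) − (247/210)·(-198589/203436))/(52889/44100) = -89915/33906.

a = -0.9762, b = -2.6519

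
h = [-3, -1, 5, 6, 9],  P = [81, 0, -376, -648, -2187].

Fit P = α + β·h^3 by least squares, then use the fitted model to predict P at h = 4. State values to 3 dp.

P̂ = -193.072

Setting ∂/∂α … = 0 gives: 5·α + 1042·β = -3130;  1042·α + 594452·β = -1783478.
(Σ1 = 5, Σh^3 = 1042, Σh^3·h^3 = 594452, ΣP = -3130, Σh^3·P = -1783478.)
det = 5·594452 − 1042² = 1886496.
α = ((-3130)·594452 − 1042·(-1783478))/1886496 = -187557/157208; β = (5·(-1783478) − 1042·(-3130))/1886496 = -942655/314416.
At h = 4: P̂ = (-187557/157208)·(1) + (-942655/314416)·(64) = -30352517/157208.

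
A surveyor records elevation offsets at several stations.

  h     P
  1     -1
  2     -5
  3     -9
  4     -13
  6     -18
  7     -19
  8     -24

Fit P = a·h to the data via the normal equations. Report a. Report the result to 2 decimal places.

The normal equations are: 179·a = -523.
Hence a = -523 / 179 ≈ -2.92179.

a = -2.92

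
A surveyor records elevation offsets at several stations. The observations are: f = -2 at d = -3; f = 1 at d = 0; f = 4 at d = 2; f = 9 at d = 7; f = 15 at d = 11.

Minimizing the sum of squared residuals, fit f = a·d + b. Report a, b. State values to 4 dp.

a = 1.1997, b = 1.3211

The normal system XᵀX·[a, b]ᵀ = Xᵀf is [[183, 17]; [17, 5]]·[a, b]ᵀ = [242, 27]ᵀ.
det = 183·5 − 17² = 626.
a = (242·5 − 17·27)/626 = 751/626; b = (183·27 − 17·242)/626 = 827/626.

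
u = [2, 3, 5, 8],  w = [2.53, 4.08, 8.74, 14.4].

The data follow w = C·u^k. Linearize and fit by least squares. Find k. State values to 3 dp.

Linearized form: ln w = k·ln u + ln C. From the 4 transformed points,
Σln u = 5.4806, Σ(ln u)² = 8.6018, Σln w = 7.1695, Σln u·ln w = 11.2236.
Equations: 8.6018·k + 5.4806·ln C = 11.2236;  5.4806·k + 4·ln C = 7.1695.
Δ = 8.6018·4 − (5.4806)² = 4.3697; k = (11.2236·4 − 5.4806·7.1695)/4.3697 = 1.28185, ln C = (8.6018·7.1695 − 5.4806·11.2236)/4.3697 = 0.03603.

k = 1.282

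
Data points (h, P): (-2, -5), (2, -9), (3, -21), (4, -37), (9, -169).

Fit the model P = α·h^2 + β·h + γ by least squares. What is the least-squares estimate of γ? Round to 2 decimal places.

γ = 0.40

Forming MᵀM = [[6930, 820, 114]; [820, 114, 16]; [114, 16, 5]] and MᵀP = [-14526, -1740, -241]ᵀ gives MᵀM·[α, β, γ]ᵀ = MᵀP.
Solving the 3×3 system (Gaussian elimination) gives α = -157702/80959, β = -105846/80959, γ = 32089/80959.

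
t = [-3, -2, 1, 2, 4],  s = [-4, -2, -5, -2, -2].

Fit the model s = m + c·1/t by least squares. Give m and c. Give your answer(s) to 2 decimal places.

Sums needed: Σ1 = 5, Σ1/t = 11/12, Σ1/t·1/t = 241/144.
For Xᵀs: Σs = -15, Σ1/t·s = -25/6.
Normal equations: [[5, 11/12]; [11/12, 241/144]]·[m, c]ᵀ = [-15, -25/6]ᵀ.
Eliminating c: (241/144)·(row 1) − (11/12)·(row 2) gives (271/36)·m = (241/144)·(-15) − (11/12)·(-25/6) = -3065/144, so m = -3065/1084.
Then c = ((-25/6) − (11/12)·(-3065/1084))/(241/144) = -255/271.

m = -2.83, c = -0.94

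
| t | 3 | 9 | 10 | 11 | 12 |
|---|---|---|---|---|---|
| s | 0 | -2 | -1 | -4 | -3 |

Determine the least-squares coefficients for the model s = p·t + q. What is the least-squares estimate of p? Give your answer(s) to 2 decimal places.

Compute the Gram sums: Σt·t = 455, Σt = 45, Σ1 = 5.
Right-hand side: Σt·s = -108, Σs = -10.
Normal equations: [[455, 45]; [45, 5]]·[p, q]ᵀ = [-108, -10]ᵀ.
det = 455·5 − 45² = 250.
p = ((-108)·5 − 45·(-10))/250 = -9/25; q = (455·(-10) − 45·(-108))/250 = 31/25.

p = -0.36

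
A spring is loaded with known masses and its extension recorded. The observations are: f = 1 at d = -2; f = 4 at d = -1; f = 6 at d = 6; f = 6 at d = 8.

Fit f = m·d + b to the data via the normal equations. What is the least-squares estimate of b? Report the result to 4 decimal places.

b = 3.1003

The normal system XᵀX·[m, b]ᵀ = Xᵀf is [[105, 11]; [11, 4]]·[m, b]ᵀ = [78, 17]ᵀ.
Eliminating b: 4·(row 1) − 11·(row 2) gives 299·m = 4·78 − 11·17 = 125, so m = 125/299.
Then b = (17 − 11·(125/299))/4 = 927/299.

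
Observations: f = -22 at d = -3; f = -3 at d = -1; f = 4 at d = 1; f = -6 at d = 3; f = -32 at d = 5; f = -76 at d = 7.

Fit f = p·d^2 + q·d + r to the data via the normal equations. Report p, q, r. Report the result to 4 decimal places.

Sums needed: Σd^2·d^2 = 3190, Σd^2·d = 468, Σd^2 = 94, Σd·d = 94, Σd = 12, Σ1 = 6.
Right-hand side: Σd^2·f = -4775, Σd·f = -637, Σf = -135.
Normal equations: [[3190, 468, 94]; [468, 94, 12]; [94, 12, 6]]·[p, q, r]ᵀ = [-4775, -637, -135]ᵀ.
Inverting the 3×3 Gram matrix, [p, q, r]ᵀ = [-447/224, 767/280, 3679/1120]ᵀ.

p = -1.9955, q = 2.7393, r = 3.2848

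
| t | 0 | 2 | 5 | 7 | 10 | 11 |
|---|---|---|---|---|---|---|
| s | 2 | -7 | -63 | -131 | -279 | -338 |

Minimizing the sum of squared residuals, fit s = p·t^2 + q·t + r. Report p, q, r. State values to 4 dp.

The normal equations are: 27683·p + 2807·q + 299·r = -76820;  2807·p + 299·q + 35·r = -7754;  299·p + 35·q + 6·r = -816.
(Σt^2·t^2 = 27683, Σt^2·t = 2807, Σt^2 = 299, Σt·t = 299, Σt = 35, Σ1 = 6, Σt^2·s = -76820, Σt·s = -7754, Σs = -816.)
Inverting the 3×3 Gram matrix, [p, q, r]ᵀ = [-246671/82624, 155999/82624, 36395/20656]ᵀ.

p = -2.9855, q = 1.8881, r = 1.7620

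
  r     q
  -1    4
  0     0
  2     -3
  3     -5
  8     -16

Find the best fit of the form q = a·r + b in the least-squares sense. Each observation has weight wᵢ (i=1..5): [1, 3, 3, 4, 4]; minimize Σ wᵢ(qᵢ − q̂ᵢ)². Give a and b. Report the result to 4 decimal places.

AᵀWA·[a, b]ᵀ = AᵀWq reads: 305·a + 49·b = -594;  49·a + 15·b = -89.
det = 305·15 − 49² = 2174.
a = ((-594)·15 − 49·(-89))/2174 = -4549/2174; b = (305·(-89) − 49·(-594))/2174 = 1961/2174.

a = -2.0925, b = 0.9020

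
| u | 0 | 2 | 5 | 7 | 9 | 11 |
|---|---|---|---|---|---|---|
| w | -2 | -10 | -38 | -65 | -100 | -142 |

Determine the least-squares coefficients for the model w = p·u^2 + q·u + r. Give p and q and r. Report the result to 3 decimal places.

From the data, Σu^2·u^2 = 24244, Σu^2·u = 2536, Σu^2 = 280, Σu·u = 280, Σu = 34, Σ1 = 6.
And Σu^2·w = -29457, Σu·w = -3127, Σw = -357.
AᵀA·[p, q, r]ᵀ = Aᵀw becomes [[24244, 2536, 280]; [2536, 280, 34]; [280, 34, 6]]·[p, q, r]ᵀ = [-29457, -3127, -357]ᵀ.
Solving the 3×3 system (Gaussian elimination) gives p = -104311/112380, q = -71684/28095, r = -32321/18730.

p = -0.928, q = -2.551, r = -1.726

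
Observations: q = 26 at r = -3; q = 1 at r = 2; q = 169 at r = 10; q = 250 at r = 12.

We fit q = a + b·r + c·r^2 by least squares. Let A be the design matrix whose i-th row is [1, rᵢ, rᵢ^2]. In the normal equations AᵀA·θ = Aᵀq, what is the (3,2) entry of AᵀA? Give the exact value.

Row 3 ↔ basis r^2, column 2 ↔ basis r, so (AᵀA)_{3,2} = Σᵢ (r^2)·(r) = (9)·(-3) + (4)·(2) + (100)·(10) + (144)·(12) = 2709.

2709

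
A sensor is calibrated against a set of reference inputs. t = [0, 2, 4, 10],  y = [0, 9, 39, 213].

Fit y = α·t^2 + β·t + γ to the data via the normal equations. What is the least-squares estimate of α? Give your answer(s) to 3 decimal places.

XᵀX·[α, β, γ]ᵀ = Xᵀy reads: 10272·α + 1072·β + 120·γ = 21960;  1072·α + 120·β + 16·γ = 2304;  120·α + 16·β + 4·γ = 261.
Solving the 3×3 system (Gaussian elimination) gives α = 2835/1448, β = 1305/724, γ = -126/181.

α = 1.958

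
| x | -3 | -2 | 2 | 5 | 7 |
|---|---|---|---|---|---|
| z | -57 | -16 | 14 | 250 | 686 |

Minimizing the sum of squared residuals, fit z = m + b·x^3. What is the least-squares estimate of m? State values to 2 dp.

MᵀM·[m, b]ᵀ = Mᵀz reads: 5·m + 441·b = 877;  441·m + 134131·b = 268327.
(Σ1 = 5, Σx^3 = 441, Σx^3·x^3 = 134131, Σz = 877, Σx^3·z = 268327.)
det = 5·134131 − 441² = 476174.
m = (877·134131 − 441·268327)/476174 = -349660/238087; b = (5·268327 − 441·877)/476174 = 477439/238087.

m = -1.47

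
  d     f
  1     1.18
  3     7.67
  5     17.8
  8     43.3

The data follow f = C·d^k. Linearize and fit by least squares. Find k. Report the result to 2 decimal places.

k = 1.72

Let Y = ln f. Fitting Y = k·ln d + ln C by least squares:
AᵀA = [[8.1213, 4.7875]; [4.7875, 4]], rhs = [14.7078, 8.8502]ᵀ  (here Σln d = 4.7875, Σ(ln d)² = 8.1213, Σln f = 8.8502, Σln d·ln f = 14.7078).
Slope k = (n·Σln d·ln f − Σln d·Σln f)/(n·Σ(ln d)² − (Σln d)²) = (4·14.7078 − 4.7875·8.8502)/9.5652 = 1.72092; ln C = (Σln f − k·Σln d)/n = 0.15283.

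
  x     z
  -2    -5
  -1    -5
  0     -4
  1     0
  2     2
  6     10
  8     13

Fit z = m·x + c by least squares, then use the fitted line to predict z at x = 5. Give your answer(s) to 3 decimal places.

Sums needed: Σx·x = 110, Σx = 14, Σ1 = 7.
And Σx·z = 183, Σz = 11.
Normal equations: [[110, 14]; [14, 7]]·[m, c]ᵀ = [183, 11]ᵀ.
Determinant 110·7 − 14² = 574.
m = (183·7 − 14·11)/574 = 161/82; c = (110·11 − 14·183)/574 = -676/287.
At x = 5: ẑ = (161/82)·(5) + (-676/287)·(1) = 4283/574.

ẑ = 7.462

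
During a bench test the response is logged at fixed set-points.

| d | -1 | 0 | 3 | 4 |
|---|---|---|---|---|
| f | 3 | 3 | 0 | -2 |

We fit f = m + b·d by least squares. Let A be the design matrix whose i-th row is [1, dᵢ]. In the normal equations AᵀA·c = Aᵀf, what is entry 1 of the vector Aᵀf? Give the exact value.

Entry 1 ↔ basis 1, so (Aᵀf)_{1} = Σᵢ fᵢ = (1)·(3) + (1)·(3) + (1)·(0) + (1)·(-2) = 4.

4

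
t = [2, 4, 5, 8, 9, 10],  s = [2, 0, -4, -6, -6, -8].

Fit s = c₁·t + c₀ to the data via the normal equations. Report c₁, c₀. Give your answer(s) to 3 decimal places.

Compute the Gram sums: Σt·t = 290, Σt = 38, Σ1 = 6.
Right-hand side: Σt·s = -198, Σs = -22.
Normal equations: [[290, 38]; [38, 6]]·[c₁, c₀]ᵀ = [-198, -22]ᵀ.
Eliminating c₀: 6·(row 1) − 38·(row 2) gives 296·c₁ = 6·(-198) − 38·(-22) = -352, so c₁ = -44/37.
Then c₀ = ((-22) − 38·(-44/37))/6 = 143/37.

c₁ = -1.189, c₀ = 3.865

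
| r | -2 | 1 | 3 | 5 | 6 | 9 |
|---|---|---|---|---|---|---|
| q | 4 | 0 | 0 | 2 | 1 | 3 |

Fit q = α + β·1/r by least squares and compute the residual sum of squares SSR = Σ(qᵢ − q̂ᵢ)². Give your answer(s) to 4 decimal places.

The normal system XᵀX·[α, β]ᵀ = Xᵀq is [[6, 59/45]; [59/45, 5837/4050]]·[α, β]ᵀ = [10, -11/10]ᵀ.
Δ = 6·(5837/4050) − (59/45)² = 2806/405.
α = (10·(5837/4050) − (59/45)·(-11/10))/(2806/405) = 64211/28060; β = (6·(-11/10) − (59/45)·10)/(2806/405) = -7983/2806.
Residuals: 4057/14030, 15619/28060, -37601/28060, 1575/5612, -11423/14030, 28839/28060; SSR = 111877/28060.

SSR = 3.9871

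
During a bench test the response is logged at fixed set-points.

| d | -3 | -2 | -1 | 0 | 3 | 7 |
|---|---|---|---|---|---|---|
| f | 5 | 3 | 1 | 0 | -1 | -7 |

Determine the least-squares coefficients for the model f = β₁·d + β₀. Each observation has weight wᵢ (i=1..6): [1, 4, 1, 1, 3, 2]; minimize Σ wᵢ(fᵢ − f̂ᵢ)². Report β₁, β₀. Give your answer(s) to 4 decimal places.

β₁ = -1.0497, β₀ = 1.0455

Compute the Gram sums: Σwᵢ·d·d = 151, Σwᵢ·d = 11, Σwᵢ·1 = 12.
And Σwᵢ·d·f = -147, Σwᵢ·f = 1.
So MᵀWM·[β₁, β₀]ᵀ = MᵀWf: [[151, 11]; [11, 12]]·[β₁, β₀]ᵀ = [-147, 1]ᵀ.
Determinant 151·12 − 11² = 1691.
β₁ = ((-147)·12 − 11·1)/1691 = -1775/1691; β₀ = (151·1 − 11·(-147))/1691 = 1768/1691.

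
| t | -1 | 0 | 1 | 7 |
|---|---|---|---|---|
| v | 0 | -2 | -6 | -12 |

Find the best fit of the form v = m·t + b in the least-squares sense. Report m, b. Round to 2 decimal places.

Entries of AᵀA: Σt·t = 51, Σt = 7, Σ1 = 4.
Right-hand side: Σt·v = -90, Σv = -20.
AᵀA·[m, b]ᵀ = Aᵀv becomes [[51, 7]; [7, 4]]·[m, b]ᵀ = [-90, -20]ᵀ.
Determinant 51·4 − 7² = 155.
m = ((-90)·4 − 7·(-20))/155 = -44/31; b = (51·(-20) − 7·(-90))/155 = -78/31.

m = -1.42, b = -2.52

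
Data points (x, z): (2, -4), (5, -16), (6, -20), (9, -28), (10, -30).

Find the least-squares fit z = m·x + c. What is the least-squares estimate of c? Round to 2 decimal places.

c = 1.03

With design matrix M, MᵀM = [[246, 32]; [32, 5]] and Mᵀz = [-760, -98]ᵀ.
det = 246·5 − 32² = 206.
m = ((-760)·5 − 32·(-98))/206 = -332/103; c = (246·(-98) − 32·(-760))/206 = 106/103.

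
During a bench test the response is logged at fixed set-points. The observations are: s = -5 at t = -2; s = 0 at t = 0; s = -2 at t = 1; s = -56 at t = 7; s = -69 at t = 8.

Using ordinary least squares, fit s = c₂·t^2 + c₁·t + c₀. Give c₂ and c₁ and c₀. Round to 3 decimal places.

c₂ = -1.052, c₁ = -0.279, c₀ = -0.796

Forming MᵀM = [[6514, 848, 118]; [848, 118, 14]; [118, 14, 5]] and Mᵀs = [-7182, -936, -132]ᵀ gives MᵀM·[c₂, c₁, c₀]ᵀ = Mᵀs.
Solving the 3×3 system (Gaussian elimination) gives c₂ = -11373/10813, c₁ = -3018/10813, c₀ = -8610/10813.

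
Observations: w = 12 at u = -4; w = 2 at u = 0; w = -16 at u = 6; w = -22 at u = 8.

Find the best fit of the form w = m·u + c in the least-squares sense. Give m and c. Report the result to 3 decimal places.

m = -2.857, c = 1.143

From the data, Σu·u = 116, Σu = 10, Σ1 = 4.
Right-hand side: Σu·w = -320, Σw = -24.
Normal equations: [[116, 10]; [10, 4]]·[m, c]ᵀ = [-320, -24]ᵀ.
det = 116·4 − 10² = 364.
m = ((-320)·4 − 10·(-24))/364 = -20/7; c = (116·(-24) − 10·(-320))/364 = 8/7.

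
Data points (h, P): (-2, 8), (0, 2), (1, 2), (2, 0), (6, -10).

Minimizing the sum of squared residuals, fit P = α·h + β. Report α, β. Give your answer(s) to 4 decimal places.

With design matrix A, AᵀA = [[45, 7]; [7, 5]] and AᵀP = [-74, 2]ᵀ.
Determinant 45·5 − 7² = 176.
α = ((-74)·5 − 7·2)/176 = -24/11; β = (45·2 − 7·(-74))/176 = 38/11.

α = -2.1818, β = 3.4545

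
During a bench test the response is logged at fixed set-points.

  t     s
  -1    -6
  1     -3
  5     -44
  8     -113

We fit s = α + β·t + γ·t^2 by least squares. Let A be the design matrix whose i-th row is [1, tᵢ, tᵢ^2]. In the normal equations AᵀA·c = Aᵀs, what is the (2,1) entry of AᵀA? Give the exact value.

13

Row 2 ↔ basis t, column 1 ↔ basis 1, so (AᵀA)_{2,1} = Σᵢ t = (-1)·(1) + (1)·(1) + (5)·(1) + (8)·(1) = 13.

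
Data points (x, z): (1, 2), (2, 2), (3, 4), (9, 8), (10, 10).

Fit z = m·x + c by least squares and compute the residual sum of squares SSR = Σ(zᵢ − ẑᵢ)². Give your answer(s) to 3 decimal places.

Sums needed: Σx·x = 195, Σx = 25, Σ1 = 5.
Moment sums: Σx·z = 190, Σz = 26.
So MᵀM·[m, c]ᵀ = Mᵀz: [[195, 25]; [25, 5]]·[m, c]ᵀ = [190, 26]ᵀ.
Determinant 195·5 − 25² = 350.
m = (190·5 − 25·26)/350 = 6/7; c = (195·26 − 25·190)/350 = 32/35.
Residuals: 8/35, -22/35, 18/35, -22/35, 18/35; SSR = 48/35.

SSR = 1.371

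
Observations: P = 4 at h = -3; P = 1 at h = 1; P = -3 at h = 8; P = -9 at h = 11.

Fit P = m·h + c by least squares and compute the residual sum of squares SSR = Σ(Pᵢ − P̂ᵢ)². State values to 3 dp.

SSR = 6.212

Sums needed: Σh·h = 195, Σh = 17, Σ1 = 4.
Right-hand side: Σh·P = -134, ΣP = -7.
det = 195·4 − 17² = 491.
m = ((-134)·4 − 17·(-7))/491 = -417/491; c = (195·(-7) − 17·(-134))/491 = 913/491.
Residuals: -200/491, -5/491, 950/491, -745/491; SSR = 3050/491.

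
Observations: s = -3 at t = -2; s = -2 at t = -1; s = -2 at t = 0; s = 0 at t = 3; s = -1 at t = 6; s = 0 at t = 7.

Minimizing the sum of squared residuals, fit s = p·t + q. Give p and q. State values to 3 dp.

p = 0.273, q = -1.925

Setting ∂/∂p … = 0 gives: 99·p + 13·q = 2;  13·p + 6·q = -8.
Eliminating q: 6·(row 1) − 13·(row 2) gives 425·p = 6·2 − 13·(-8) = 116, so p = 116/425.
Then q = ((-8) − 13·(116/425))/6 = -818/425.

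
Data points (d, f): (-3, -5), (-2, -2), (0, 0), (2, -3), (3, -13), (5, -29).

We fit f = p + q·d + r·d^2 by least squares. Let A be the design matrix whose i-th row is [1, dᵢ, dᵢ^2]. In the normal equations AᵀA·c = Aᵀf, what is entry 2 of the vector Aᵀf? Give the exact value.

Entry 2 ↔ basis d, so (Aᵀf)_{2} = Σᵢ (d)·fᵢ = (-3)·(-5) + (-2)·(-2) + (0)·(0) + (2)·(-3) + (3)·(-13) + (5)·(-29) = -171.

-171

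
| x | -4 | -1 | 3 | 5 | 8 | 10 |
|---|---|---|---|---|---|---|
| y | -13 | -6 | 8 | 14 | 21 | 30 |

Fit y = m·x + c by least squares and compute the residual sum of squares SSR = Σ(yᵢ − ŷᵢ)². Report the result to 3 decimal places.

SSR = 7.201

Entries of AᵀA: Σx·x = 215, Σx = 21, Σ1 = 6.
Right-hand side: Σx·y = 620, Σy = 54.
So AᵀA·[m, c]ᵀ = Aᵀy: [[215, 21]; [21, 6]]·[m, c]ᵀ = [620, 54]ᵀ.
det = 215·6 − 21² = 849.
m = (620·6 − 21·54)/849 = 862/283; c = (215·54 − 21·620)/849 = -470/283.
Residuals: 239/283, -366/283, 148/283, 122/283, -483/283, 340/283; SSR = 2038/283.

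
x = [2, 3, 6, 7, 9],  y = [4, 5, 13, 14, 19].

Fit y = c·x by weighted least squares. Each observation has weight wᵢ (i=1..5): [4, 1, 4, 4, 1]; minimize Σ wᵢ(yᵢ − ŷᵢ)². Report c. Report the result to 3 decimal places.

Entries of MᵀWM: Σwᵢ·x·x = 446.
And Σwᵢ·x·y = 922.
Normal equations: [[446]]·[c]ᵀ = [922]ᵀ.
c = 922/446 = 2.06726.

c = 2.067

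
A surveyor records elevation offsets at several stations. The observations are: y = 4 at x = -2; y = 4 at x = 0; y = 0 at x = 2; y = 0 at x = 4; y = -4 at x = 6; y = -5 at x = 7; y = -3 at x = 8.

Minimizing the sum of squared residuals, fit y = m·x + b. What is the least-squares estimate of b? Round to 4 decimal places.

Normal-equation sums: Σx·x = 173, Σx = 25, Σ1 = 7.
Moment sums: Σx·y = -91, Σy = -4.
So AᵀA·[m, b]ᵀ = Aᵀy: [[173, 25]; [25, 7]]·[m, b]ᵀ = [-91, -4]ᵀ.
det = 173·7 − 25² = 586.
m = ((-91)·7 − 25·(-4))/586 = -537/586; b = (173·(-4) − 25·(-91))/586 = 1583/586.

b = 2.7014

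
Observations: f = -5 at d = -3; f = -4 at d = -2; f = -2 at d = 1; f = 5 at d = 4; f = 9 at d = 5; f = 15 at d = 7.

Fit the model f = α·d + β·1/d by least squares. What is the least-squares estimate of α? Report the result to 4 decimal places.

α = 2.0474

Compute the Gram sums: Σd·d = 104, Σd·1/d = 6, Σ1/d·1/d = 261781/176400.
For Xᵀf: Σd·f = 191, Σ1/d·f = 2881/420.
Eliminating β: (261781/176400)·(row 1) − 6·(row 2) gives (2609353/22050)·α = (261781/176400)·191 − 6·(2881/420) = 42740051/176400, so α = 42740051/20874824.
Then β = ((2881/420) − 6·(42740051/20874824))/(261781/176400) = -9539040/2609353.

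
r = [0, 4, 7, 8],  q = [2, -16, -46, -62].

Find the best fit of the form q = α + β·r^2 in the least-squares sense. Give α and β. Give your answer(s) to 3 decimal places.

α = 1.137, β = -0.981

From the data, Σ1 = 4, Σr^2 = 129, Σr^2·r^2 = 6753.
For Xᵀq: Σq = -122, Σr^2·q = -6478.
So XᵀX·[α, β]ᵀ = Xᵀq: [[4, 129]; [129, 6753]]·[α, β]ᵀ = [-122, -6478]ᵀ.
Δ = 4·6753 − 129² = 10371.
α = ((-122)·6753 − 129·(-6478))/10371 = 3932/3457; β = (4·(-6478) − 129·(-122))/10371 = -10174/10371.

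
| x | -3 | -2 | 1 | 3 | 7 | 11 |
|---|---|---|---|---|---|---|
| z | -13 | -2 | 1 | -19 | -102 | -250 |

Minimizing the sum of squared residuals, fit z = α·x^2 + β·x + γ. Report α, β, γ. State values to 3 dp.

α = -2.002, β = -0.990, γ = 3.043

MᵀM·[α, β, γ]ᵀ = Mᵀz reads: 17221·α + 1667·β + 193·γ = -35543;  1667·α + 193·β + 17·γ = -3477;  193·α + 17·β + 6·γ = -385.
Solving the 3×3 system (Gaussian elimination) gives α = -46450/23199, β = -2087/2109, γ = 23528/7733.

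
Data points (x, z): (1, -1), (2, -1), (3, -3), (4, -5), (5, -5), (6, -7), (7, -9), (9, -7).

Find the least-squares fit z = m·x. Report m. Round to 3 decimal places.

Sums needed: Σx·x = 221.
And Σx·z = -225.
Normal equations: [[221]]·[m]ᵀ = [-225]ᵀ.
Hence m = -225 / 221 ≈ -1.0181.

m = -1.018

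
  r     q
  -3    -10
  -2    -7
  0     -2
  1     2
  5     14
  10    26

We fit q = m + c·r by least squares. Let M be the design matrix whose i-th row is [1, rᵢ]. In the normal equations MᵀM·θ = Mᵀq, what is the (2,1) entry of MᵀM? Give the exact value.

11

Row 2 ↔ basis r, column 1 ↔ basis 1, so (MᵀM)_{2,1} = Σᵢ r = (-3)·(1) + (-2)·(1) + (0)·(1) + (1)·(1) + (5)·(1) + (10)·(1) = 11.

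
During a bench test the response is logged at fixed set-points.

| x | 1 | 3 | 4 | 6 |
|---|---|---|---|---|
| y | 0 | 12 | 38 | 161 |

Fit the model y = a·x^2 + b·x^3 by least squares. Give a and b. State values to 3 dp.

a = -1.800, b = 1.045

Sums needed: Σx^2·x^2 = 1634, Σx^2·x^3 = 9044, Σx^3·x^3 = 51482.
Moment sums: Σx^2·y = 6512, Σx^3·y = 37532.
Normal equations: [[1634, 9044]; [9044, 51482]]·[a, b]ᵀ = [6512, 37532]ᵀ.
Determinant 1634·51482 − 9044² = 2327652.
a = (6512·51482 − 9044·37532)/2327652 = -349052/193971; b = (1634·37532 − 9044·6512)/2327652 = 10670/10209.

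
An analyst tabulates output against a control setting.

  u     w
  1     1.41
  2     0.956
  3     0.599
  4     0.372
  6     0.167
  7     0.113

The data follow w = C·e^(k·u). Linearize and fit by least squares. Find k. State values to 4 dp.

k = -0.4253

Linearized form: ln w = k·u + ln C. From the 6 transformed points,
Σu = 23.0000, Σ(u)² = 115.0000, Σln w = -5.1729, Σu·ln w = -31.2405.
Normal system: [[115.0000, 23.0000]; [23.0000, 6]]·[k, ln C]ᵀ = [-31.2405, -5.1729]ᵀ.
Slope k = (n·Σu·ln w − Σu·Σln w)/(n·Σ(u)² − (Σu)²) = (6·-31.2405 − 23.0000·-5.1729)/161.0000 = -0.42526; ln C = (Σln w − k·Σu)/n = 0.76800.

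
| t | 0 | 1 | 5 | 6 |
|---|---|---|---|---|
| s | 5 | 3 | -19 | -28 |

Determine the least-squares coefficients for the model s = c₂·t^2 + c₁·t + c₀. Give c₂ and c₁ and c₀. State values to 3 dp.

c₂ = -0.700, c₁ = -1.300, c₀ = 5.000

Setting ∂/∂c₂ … = 0 gives: 1922·c₂ + 342·c₁ + 62·c₀ = -1480;  342·c₂ + 62·c₁ + 12·c₀ = -260;  62·c₂ + 12·c₁ + 4·c₀ = -39.
(Σt^2·t^2 = 1922, Σt^2·t = 342, Σt^2 = 62, Σt·t = 62, Σt = 12, Σ1 = 4, Σt^2·s = -1480, Σt·s = -260, Σs = -39.)
Row-reducing yields c₂ = -7/10, c₁ = -13/10, c₀ = 5.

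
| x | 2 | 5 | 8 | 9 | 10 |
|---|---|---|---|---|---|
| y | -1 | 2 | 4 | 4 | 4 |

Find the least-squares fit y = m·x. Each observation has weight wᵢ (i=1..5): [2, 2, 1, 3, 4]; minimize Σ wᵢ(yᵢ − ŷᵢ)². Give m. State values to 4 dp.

Sums needed: Σwᵢ·x·x = 765.
And Σwᵢ·x·y = 316.
m = 316/765 = 0.413072.

m = 0.4131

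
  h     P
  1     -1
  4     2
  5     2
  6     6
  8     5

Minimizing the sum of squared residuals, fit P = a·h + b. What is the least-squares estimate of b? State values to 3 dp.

AᵀA·[a, b]ᵀ = AᵀP reads: 142·a + 24·b = 93;  24·a + 5·b = 14.
Δ = 142·5 − 24² = 134.
a = (93·5 − 24·14)/134 = 129/134; b = (142·14 − 24·93)/134 = -122/67.

b = -1.821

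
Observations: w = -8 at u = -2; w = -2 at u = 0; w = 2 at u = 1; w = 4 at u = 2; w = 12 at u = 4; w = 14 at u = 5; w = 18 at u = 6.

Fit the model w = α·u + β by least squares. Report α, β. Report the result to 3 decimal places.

α = 3.249, β = -1.711

The normal equations are: 86·α + 16·β = 252;  16·α + 7·β = 40.
det = 86·7 − 16² = 346.
α = (252·7 − 16·40)/346 = 562/173; β = (86·40 − 16·252)/346 = -296/173.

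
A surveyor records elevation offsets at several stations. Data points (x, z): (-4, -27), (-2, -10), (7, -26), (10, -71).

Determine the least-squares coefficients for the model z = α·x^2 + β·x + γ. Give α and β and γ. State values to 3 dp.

α = -1.045, β = 3.225, γ = 1.803

Compute the Gram sums: Σx^2·x^2 = 12673, Σx^2·x = 1271, Σx^2 = 169, Σx·x = 169, Σx = 11, Σ1 = 4.
For Aᵀz: Σx^2·z = -8846, Σx·z = -764, Σz = -134.
AᵀA·[α, β, γ]ᵀ = Aᵀz becomes [[12673, 1271, 169]; [1271, 169, 11]; [169, 11, 4]]·[α, β, γ]ᵀ = [-8846, -764, -134]ᵀ.
Solving the 3×3 system (Gaussian elimination) gives α = -16397/15684, β = 84289/26140, γ = 35353/19605.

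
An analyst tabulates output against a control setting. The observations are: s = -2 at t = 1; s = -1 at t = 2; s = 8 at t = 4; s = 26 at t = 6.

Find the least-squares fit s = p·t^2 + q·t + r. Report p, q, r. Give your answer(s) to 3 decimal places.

p = 1.137, q = -2.353, r = -0.804

XᵀX·[p, q, r]ᵀ = Xᵀs reads: 1569·p + 289·q + 57·r = 1058;  289·p + 57·q + 13·r = 184;  57·p + 13·q + 4·r = 31.
Inverting the 3×3 Gram matrix, [p, q, r]ᵀ = [905/796, -1873/796, -160/199]ᵀ.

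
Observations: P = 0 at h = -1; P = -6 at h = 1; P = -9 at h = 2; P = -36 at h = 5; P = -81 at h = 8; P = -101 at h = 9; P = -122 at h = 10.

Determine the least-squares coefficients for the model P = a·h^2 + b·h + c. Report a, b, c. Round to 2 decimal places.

a = -1.01, b = -1.89, c = -1.58

The normal equations are: 21300·a + 2374·b + 276·c = -26507;  2374·a + 276·b + 34·c = -2981;  276·a + 34·b + 7·c = -355.
Inverting the 3×3 Gram matrix, [a, b, c]ᵀ = [-308289/304162, -574163/304162, -240586/152081]ᵀ.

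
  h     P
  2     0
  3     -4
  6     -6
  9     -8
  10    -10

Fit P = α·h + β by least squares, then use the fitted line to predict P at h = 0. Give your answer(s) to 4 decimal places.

Normal-equation sums: Σh·h = 230, Σh = 30, Σ1 = 5.
Right-hand side: Σh·P = -220, ΣP = -28.
Δ = 230·5 − 30² = 250.
α = ((-220)·5 − 30·(-28))/250 = -26/25; β = (230·(-28) − 30·(-220))/250 = 16/25.
At h = 0: P̂ = (-26/25)·(0) + (16/25)·(1) = 16/25.

P̂ = 0.6400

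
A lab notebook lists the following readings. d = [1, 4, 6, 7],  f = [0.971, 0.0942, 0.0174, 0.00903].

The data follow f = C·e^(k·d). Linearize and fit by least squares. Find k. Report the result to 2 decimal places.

Taking logs, ln f = k·d + ln C, so regress ln f on d.
AᵀA = [[102.0000, 18.0000]; [18.0000, 4]], rhs = [-66.7369, -11.1503]ᵀ  (here Σd = 18.0000, Σ(d)² = 102.0000, Σln f = -11.1503, Σd·ln f = -66.7369).
Slope k = (n·Σd·ln f − Σd·Σln f)/(n·Σ(d)² − (Σd)²) = (4·-66.7369 − 18.0000·-11.1503)/84.0000 = -0.78861; ln C = (Σln f − k·Σd)/n = 0.76117.

k = -0.79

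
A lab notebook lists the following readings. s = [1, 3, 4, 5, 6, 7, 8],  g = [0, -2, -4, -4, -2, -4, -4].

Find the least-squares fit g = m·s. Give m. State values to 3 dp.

XᵀX·[m]ᵀ = Xᵀg reads: 200·m = -114.
(Σs·s = 200, Σs·g = -114.)
m = (-114)/200 = -0.57.

m = -0.570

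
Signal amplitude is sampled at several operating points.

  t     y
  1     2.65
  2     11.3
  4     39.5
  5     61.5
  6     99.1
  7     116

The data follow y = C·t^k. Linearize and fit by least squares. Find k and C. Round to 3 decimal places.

k = 1.953, C = 2.737

Let Y = ln y. Fitting Y = k·ln t + ln C by least squares:
AᵀA = [[11.9895, 7.4265]; [7.4265, 6]], rhs = [30.8917, 20.5444]ᵀ  (here Σln t = 7.4265, Σ(ln t)² = 11.9895, Σln y = 20.5444, Σln t·ln y = 30.8917).
Slope k = (n·Σln t·ln y − Σln t·Σln y)/(n·Σ(ln t)² − (Σln t)²) = (6·30.8917 − 7.4265·20.5444)/16.7835 = 1.95288; ln C = (Σln y − k·Σln t)/n = 1.00687, so C = exp(1.00687) = 2.73703.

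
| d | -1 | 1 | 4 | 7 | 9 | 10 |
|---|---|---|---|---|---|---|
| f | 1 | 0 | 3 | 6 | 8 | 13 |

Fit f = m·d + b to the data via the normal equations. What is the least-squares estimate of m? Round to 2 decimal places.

m = 1.02

Entries of MᵀM: Σd·d = 248, Σd = 30, Σ1 = 6.
For Mᵀf: Σd·f = 255, Σf = 31.
So MᵀM·[m, b]ᵀ = Mᵀf: [[248, 30]; [30, 6]]·[m, b]ᵀ = [255, 31]ᵀ.
Determinant 248·6 − 30² = 588.
m = (255·6 − 30·31)/588 = 50/49; b = (248·31 − 30·255)/588 = 19/294.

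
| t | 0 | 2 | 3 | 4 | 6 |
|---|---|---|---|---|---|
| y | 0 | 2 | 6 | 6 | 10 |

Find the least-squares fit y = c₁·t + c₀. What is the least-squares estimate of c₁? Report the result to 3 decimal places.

Setting ∂/∂c₁ … = 0 gives: 65·c₁ + 15·c₀ = 106;  15·c₁ + 5·c₀ = 24.
(Σt·t = 65, Σt = 15, Σ1 = 5, Σt·y = 106, Σy = 24.)
Eliminating c₀: 5·(row 1) − 15·(row 2) gives 100·c₁ = 5·106 − 15·24 = 170, so c₁ = 17/10.
Then c₀ = (24 − 15·(17/10))/5 = -3/10.

c₁ = 1.700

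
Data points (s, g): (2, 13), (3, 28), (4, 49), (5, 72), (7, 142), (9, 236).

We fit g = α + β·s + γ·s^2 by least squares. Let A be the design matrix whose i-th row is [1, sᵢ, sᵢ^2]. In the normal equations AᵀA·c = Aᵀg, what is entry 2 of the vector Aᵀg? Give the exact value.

Entry 2 ↔ basis s, so (Aᵀg)_{2} = Σᵢ (s)·gᵢ = (2)·(13) + (3)·(28) + (4)·(49) + (5)·(72) + (7)·(142) + (9)·(236) = 3784.

3784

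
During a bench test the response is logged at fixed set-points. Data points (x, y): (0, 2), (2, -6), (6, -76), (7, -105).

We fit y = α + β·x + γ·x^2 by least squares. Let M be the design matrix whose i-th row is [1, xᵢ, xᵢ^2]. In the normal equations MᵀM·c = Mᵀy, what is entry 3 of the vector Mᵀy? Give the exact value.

-7905

Entry 3 ↔ basis x^2, so (Mᵀy)_{3} = Σᵢ (x^2)·yᵢ = (0)·(2) + (4)·(-6) + (36)·(-76) + (49)·(-105) = -7905.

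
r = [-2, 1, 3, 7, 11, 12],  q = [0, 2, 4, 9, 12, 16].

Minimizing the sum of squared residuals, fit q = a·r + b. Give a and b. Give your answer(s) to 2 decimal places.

Compute the Gram sums: Σr·r = 328, Σr = 32, Σ1 = 6.
Right-hand side: Σr·q = 401, Σq = 43.
So XᵀX·[a, b]ᵀ = Xᵀq: [[328, 32]; [32, 6]]·[a, b]ᵀ = [401, 43]ᵀ.
Eliminating b: 6·(row 1) − 32·(row 2) gives 944·a = 6·401 − 32·43 = 1030, so a = 515/472.
Then b = (43 − 32·(515/472))/6 = 159/118.

a = 1.09, b = 1.35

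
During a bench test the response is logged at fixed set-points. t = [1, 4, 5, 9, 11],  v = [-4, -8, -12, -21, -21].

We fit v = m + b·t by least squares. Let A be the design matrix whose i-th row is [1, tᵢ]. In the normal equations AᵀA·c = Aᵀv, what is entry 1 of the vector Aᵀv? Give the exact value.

Entry 1 ↔ basis 1, so (Aᵀv)_{1} = Σᵢ vᵢ = (1)·(-4) + (1)·(-8) + (1)·(-12) + (1)·(-21) + (1)·(-21) = -66.

-66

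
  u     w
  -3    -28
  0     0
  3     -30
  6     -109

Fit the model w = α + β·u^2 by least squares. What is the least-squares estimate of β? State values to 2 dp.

With design matrix X, XᵀX = [[4, 54]; [54, 1458]] and Xᵀw = [-167, -4446]ᵀ.
Eliminating β: 1458·(row 1) − 54·(row 2) gives 2916·α = 1458·(-167) − 54·(-4446) = -3402, so α = -7/6.
Then β = ((-4446) − 54·(-7/6))/1458 = -487/162.

β = -3.01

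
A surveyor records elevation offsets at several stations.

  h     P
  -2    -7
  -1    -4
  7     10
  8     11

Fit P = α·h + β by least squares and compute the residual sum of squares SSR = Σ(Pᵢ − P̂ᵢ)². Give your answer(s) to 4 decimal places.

SSR = 1.0488

AᵀA·[α, β]ᵀ = AᵀP reads: 118·α + 12·β = 176;  12·α + 4·β = 10.
Determinant 118·4 − 12² = 328.
α = (176·4 − 12·10)/328 = 73/41; β = (118·10 − 12·176)/328 = -233/82.
Residuals: -49/82, 51/82, 31/82, -33/82; SSR = 43/41.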